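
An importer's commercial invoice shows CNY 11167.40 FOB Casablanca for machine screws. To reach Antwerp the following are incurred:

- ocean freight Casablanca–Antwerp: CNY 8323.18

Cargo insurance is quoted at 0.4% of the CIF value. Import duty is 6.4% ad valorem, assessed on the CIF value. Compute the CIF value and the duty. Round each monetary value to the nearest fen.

CIF value: CNY 19568.86; import duty: CNY 1252.41

Let C be the CIF value. C = FOB price + freight + 0.4% × C
C − 0.4% × C = 11167.40 + 8323.18
0.996 × C = 19490.58
C = 19490.58 / 0.996 = 19568.86
Insurance premium = 0.4% × 19568.86 = 78.28
Import duty = 19568.86 × 6.4% = 1252.41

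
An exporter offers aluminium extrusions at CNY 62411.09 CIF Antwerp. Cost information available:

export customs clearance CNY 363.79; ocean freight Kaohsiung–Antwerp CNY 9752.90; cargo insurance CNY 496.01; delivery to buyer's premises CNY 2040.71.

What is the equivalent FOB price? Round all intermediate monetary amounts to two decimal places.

Not relevant to the conversion: export clearance — on the seller under both CIF and FOB; already in the CIF price and stays in the FOB price. delivery — on the buyer under both terms; not part of either seller's price.
From CIF to FOB, the seller no longer bears: freight, insurance.
FOB price = 62411.09 − 9752.90 − 496.01 = 52162.18

FOB price: CNY 52162.18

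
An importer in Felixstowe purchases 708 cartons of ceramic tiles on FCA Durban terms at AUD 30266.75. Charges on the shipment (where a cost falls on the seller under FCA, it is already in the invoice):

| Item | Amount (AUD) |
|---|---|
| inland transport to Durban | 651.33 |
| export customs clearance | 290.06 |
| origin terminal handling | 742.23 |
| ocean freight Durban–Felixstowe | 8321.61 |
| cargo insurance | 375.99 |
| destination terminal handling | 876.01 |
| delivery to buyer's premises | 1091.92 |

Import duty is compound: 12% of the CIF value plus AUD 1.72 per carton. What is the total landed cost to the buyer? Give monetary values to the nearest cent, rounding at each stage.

Total landed cost: AUD 47657.06

FCA: the seller delivers export-cleared goods to the carrier; the buyer bears costs from that point.
Already in the invoice (seller's account under FCA): inland to port, export clearance — exclude.
CIF value = FCA price + origin terminal + freight + insurance = 30266.75 + 742.23 + 8321.61 + 375.99 = 39706.58
Ad valorem component: 39706.58 × 12% = 4764.79
Specific component: 708 × 1.72 = 1217.76
Import duty = 4764.79 + 1217.76 = 5982.55
Buyer bears: origin terminal 742.23 + freight 8321.61 + insurance 375.99 + destination terminal 876.01 + delivery 1091.92 + duty 5982.55 = 17390.31
Landed cost = invoice 30266.75 + 17390.31 = 47657.06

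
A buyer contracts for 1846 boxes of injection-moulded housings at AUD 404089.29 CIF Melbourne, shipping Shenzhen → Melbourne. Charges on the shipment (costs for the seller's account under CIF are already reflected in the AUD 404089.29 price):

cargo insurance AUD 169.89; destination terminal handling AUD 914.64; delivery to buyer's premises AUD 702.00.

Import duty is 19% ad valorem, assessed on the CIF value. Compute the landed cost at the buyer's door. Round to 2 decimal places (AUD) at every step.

Total landed cost: AUD 482482.90

CIF: the seller pays costs through ocean freight and marine insurance to the destination port.
Already in the invoice (seller's account under CIF): insurance — exclude.
The CIF price already equals the CIF value: 404089.29
Import duty = 404089.29 × 19% = 76776.97
Buyer bears: destination terminal 914.64 + delivery 702.00 + duty 76776.97 = 78393.61
Landed cost = invoice 404089.29 + 78393.61 = 482482.90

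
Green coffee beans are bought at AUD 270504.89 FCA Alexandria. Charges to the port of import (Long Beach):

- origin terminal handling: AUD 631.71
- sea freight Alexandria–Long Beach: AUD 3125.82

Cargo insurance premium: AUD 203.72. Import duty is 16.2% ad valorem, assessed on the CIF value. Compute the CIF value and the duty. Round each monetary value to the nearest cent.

CIF = FCA price + pre-shipment costs + freight + insurance
CIF = 270504.89 + 631.71 + 3125.82 + 203.72 = 274466.14
Import duty = 274466.14 × 16.2% = 44463.51

CIF value: AUD 274466.14; import duty: AUD 44463.51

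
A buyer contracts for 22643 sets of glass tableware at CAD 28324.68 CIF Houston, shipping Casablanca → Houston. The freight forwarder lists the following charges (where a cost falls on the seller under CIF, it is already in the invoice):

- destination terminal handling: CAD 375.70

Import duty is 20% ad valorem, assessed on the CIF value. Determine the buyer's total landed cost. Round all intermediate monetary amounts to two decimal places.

Total landed cost: CAD 34365.32

CIF: the seller pays costs through ocean freight and marine insurance to the destination port.
The CIF price already equals the CIF value: 28324.68
Import duty = 28324.68 × 20% = 5664.94
Buyer bears: destination terminal 375.70 + duty 5664.94 = 6040.64
Landed cost = invoice 28324.68 + 6040.64 = 34365.32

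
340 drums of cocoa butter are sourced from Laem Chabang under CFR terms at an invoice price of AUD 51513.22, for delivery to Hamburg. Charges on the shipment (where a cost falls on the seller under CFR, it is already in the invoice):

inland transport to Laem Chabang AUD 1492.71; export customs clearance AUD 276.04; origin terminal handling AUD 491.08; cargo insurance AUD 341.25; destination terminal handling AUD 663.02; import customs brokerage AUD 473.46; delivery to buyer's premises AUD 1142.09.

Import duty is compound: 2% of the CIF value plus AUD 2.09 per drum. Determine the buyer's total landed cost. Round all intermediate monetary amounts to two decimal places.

CFR: the seller pays costs through ocean freight to the destination port, but not insurance.
Already in the invoice (seller's account under CFR): inland to port, export clearance, origin terminal — exclude.
CIF value = CFR price + insurance = 51513.22 + 341.25 = 51854.47
Ad valorem component: 51854.47 × 2% = 1037.09
Specific component: 340 × 2.09 = 710.60
Import duty = 1037.09 + 710.60 = 1747.69
Buyer bears: insurance 341.25 + destination terminal 663.02 + brokerage 473.46 + delivery 1142.09 + duty 1747.69 = 4367.51
Landed cost = invoice 51513.22 + 4367.51 = 55880.73

Total landed cost: AUD 55880.73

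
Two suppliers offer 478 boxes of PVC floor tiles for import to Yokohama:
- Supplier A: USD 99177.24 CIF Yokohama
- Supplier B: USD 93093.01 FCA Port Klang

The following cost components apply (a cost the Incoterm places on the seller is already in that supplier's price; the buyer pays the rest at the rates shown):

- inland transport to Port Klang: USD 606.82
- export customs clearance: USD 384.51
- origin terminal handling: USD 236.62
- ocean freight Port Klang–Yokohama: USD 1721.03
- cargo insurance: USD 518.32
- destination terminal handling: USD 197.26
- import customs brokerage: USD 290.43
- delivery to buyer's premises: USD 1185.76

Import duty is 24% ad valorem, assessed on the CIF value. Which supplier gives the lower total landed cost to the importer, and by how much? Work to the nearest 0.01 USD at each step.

Supplier A (CIF):
The CIF price already equals the CIF value: 99177.24
Import duty = 99177.24 × 24% = 23802.54
Buyer bears (A): 197.26 + 290.43 + 1185.76 = 1673.45
Landed cost (A) = invoice 99177.24 + 1673.45 + duty 23802.54 = 124653.23
Supplier B (FCA):
CIF value = FCA price + origin terminal + freight + insurance = 93093.01 + 236.62 + 1721.03 + 518.32 = 95568.98
Import duty = 95568.98 × 24% = 22936.56
Buyer bears (B): 236.62 + 1721.03 + 518.32 + 197.26 + 290.43 + 1185.76 = 4149.42
Landed cost (B) = invoice 93093.01 + 4149.42 + duty 22936.56 = 120178.99
Difference = |124653.23 − 120178.99| = 4474.24

Supplier B is cheaper by USD 4474.24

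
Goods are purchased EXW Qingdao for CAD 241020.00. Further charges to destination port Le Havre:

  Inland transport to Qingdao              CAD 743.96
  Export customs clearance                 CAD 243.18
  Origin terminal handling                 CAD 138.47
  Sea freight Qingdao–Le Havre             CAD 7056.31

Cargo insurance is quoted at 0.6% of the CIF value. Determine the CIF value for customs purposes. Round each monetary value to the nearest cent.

Let C be the CIF value. C = EXW price + pre-shipment costs + freight + 0.6% × C
C − 0.6% × C = 241020.00 + 743.96 + 243.18 + 138.47 + 7056.31
0.994 × C = 249201.92
C = 249201.92 / 0.994 = 250706.16
Insurance premium = 0.6% × 250706.16 = 1504.24

CIF value: CAD 250706.16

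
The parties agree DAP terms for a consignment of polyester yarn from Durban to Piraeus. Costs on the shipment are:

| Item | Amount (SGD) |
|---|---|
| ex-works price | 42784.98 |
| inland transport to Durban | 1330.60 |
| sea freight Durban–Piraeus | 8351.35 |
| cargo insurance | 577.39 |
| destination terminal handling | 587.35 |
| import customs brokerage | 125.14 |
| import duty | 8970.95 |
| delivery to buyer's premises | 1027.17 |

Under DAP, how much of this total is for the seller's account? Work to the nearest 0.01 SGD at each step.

Seller's account: SGD 54658.84

DAP: the seller bears all costs to the named destination except import duty and clearance.
Seller's account: goods 42784.98 + inland to port 1330.60 + freight 8351.35 + insurance 577.39 + destination terminal 587.35 + delivery 1027.17 = 54658.84
Buyer's account: brokerage 125.14 + duty 8970.95 = 9096.09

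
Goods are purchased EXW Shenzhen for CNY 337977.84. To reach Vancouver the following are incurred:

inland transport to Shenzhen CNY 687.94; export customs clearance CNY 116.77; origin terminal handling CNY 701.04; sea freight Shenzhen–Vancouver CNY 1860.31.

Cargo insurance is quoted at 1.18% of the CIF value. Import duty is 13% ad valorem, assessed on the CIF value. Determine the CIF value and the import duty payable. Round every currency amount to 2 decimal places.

Let C be the CIF value. C = EXW price + pre-shipment costs + freight + 1.18% × C
C − 1.18% × C = 337977.84 + 687.94 + 116.77 + 701.04 + 1860.31
0.9882 × C = 341343.90
C = 341343.90 / 0.9882 = 345419.85
Insurance premium = 1.18% × 345419.85 = 4075.95
Import duty = 345419.85 × 13% = 44904.58

CIF value: CNY 345419.85; import duty: CNY 44904.58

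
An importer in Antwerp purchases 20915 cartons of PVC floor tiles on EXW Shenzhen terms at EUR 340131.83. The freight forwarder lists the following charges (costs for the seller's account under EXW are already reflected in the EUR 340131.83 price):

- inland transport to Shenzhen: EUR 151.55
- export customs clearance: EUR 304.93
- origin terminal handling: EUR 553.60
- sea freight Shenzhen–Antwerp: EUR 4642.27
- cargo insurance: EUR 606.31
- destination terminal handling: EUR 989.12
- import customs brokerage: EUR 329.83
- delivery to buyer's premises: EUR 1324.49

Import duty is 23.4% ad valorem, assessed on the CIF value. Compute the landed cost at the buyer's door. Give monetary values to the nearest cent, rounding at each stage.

EXW: the seller makes goods available at their premises; the buyer bears all onward costs.
CIF value = EXW price + inland to port + export clearance + origin terminal + freight + insurance = 340131.83 + 151.55 + 304.93 + 553.60 + 4642.27 + 606.31 = 346390.49
Import duty = 346390.49 × 23.4% = 81055.37
Buyer bears: inland to port 151.55 + export clearance 304.93 + origin terminal 553.60 + freight 4642.27 + insurance 606.31 + destination terminal 989.12 + brokerage 329.83 + delivery 1324.49 + duty 81055.37 = 89957.47
Landed cost = invoice 340131.83 + 89957.47 = 430089.30

Total landed cost: EUR 430089.30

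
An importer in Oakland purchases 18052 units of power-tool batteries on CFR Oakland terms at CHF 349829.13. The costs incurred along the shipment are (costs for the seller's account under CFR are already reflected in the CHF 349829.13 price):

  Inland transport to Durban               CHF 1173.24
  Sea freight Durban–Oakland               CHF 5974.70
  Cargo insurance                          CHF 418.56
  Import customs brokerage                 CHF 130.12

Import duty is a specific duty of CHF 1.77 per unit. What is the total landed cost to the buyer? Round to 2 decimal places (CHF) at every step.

CFR: the seller pays costs through ocean freight to the destination port, but not insurance.
Already in the invoice (seller's account under CFR): inland to port, freight — exclude.
CIF value = CFR price + insurance = 349829.13 + 418.56 = 350247.69
Import duty = 18052 × 1.77 = 31952.04
Buyer bears: insurance 418.56 + brokerage 130.12 + duty 31952.04 = 32500.72
Landed cost = invoice 349829.13 + 32500.72 = 382329.85

Total landed cost: CHF 382329.85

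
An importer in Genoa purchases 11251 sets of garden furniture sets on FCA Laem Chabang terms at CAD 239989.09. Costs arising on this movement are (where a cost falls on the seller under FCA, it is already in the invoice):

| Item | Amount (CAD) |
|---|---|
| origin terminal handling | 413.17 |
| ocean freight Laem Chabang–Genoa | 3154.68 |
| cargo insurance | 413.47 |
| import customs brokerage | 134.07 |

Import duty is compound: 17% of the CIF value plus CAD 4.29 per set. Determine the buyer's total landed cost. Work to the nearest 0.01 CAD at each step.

FCA: the seller delivers export-cleared goods to the carrier; the buyer bears costs from that point.
CIF value = FCA price + origin terminal + freight + insurance = 239989.09 + 413.17 + 3154.68 + 413.47 = 243970.41
Ad valorem component: 243970.41 × 17% = 41474.97
Specific component: 11251 × 4.29 = 48266.79
Import duty = 41474.97 + 48266.79 = 89741.76
Buyer bears: origin terminal 413.17 + freight 3154.68 + insurance 413.47 + brokerage 134.07 + duty 89741.76 = 93857.15
Landed cost = invoice 239989.09 + 93857.15 = 333846.24

Total landed cost: CAD 333846.24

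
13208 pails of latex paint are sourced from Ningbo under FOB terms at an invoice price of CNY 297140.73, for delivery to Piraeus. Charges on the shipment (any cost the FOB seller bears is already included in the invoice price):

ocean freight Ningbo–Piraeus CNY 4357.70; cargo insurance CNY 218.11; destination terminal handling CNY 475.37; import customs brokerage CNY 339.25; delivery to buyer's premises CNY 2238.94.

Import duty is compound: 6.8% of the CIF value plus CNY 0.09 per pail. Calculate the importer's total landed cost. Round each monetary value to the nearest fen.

Total landed cost: CNY 326475.54

FOB: the seller bears costs until goods are on board at the origin port; the buyer bears freight, insurance and all costs thereafter.
CIF value = FOB price + freight + insurance = 297140.73 + 4357.70 + 218.11 = 301716.54
Ad valorem component: 301716.54 × 6.8% = 20516.72
Specific component: 13208 × 0.09 = 1188.72
Import duty = 20516.72 + 1188.72 = 21705.44
Buyer bears: freight 4357.70 + insurance 218.11 + destination terminal 475.37 + brokerage 339.25 + delivery 2238.94 + duty 21705.44 = 29334.81
Landed cost = invoice 297140.73 + 29334.81 = 326475.54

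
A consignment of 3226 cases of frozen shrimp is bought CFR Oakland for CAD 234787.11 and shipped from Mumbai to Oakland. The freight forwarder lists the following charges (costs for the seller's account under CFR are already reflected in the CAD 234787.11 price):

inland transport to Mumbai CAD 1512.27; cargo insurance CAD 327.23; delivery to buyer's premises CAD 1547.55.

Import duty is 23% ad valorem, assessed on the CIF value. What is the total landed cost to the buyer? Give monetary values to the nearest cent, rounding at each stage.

Total landed cost: CAD 290738.19

CFR: the seller pays costs through ocean freight to the destination port, but not insurance.
Already in the invoice (seller's account under CFR): inland to port — exclude.
CIF value = CFR price + insurance = 234787.11 + 327.23 = 235114.34
Import duty = 235114.34 × 23% = 54076.30
Buyer bears: insurance 327.23 + delivery 1547.55 + duty 54076.30 = 55951.08
Landed cost = invoice 234787.11 + 55951.08 = 290738.19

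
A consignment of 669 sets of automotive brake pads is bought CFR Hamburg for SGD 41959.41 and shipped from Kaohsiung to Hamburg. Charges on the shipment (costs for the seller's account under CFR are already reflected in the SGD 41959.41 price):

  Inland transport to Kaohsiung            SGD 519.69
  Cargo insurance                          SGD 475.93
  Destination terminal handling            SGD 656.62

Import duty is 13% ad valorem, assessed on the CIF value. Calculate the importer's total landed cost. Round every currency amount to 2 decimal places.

CFR: the seller pays costs through ocean freight to the destination port, but not insurance.
Already in the invoice (seller's account under CFR): inland to port — exclude.
CIF value = CFR price + insurance = 41959.41 + 475.93 = 42435.34
Import duty = 42435.34 × 13% = 5516.59
Buyer bears: insurance 475.93 + destination terminal 656.62 + duty 5516.59 = 6649.14
Landed cost = invoice 41959.41 + 6649.14 = 48608.55

Total landed cost: SGD 48608.55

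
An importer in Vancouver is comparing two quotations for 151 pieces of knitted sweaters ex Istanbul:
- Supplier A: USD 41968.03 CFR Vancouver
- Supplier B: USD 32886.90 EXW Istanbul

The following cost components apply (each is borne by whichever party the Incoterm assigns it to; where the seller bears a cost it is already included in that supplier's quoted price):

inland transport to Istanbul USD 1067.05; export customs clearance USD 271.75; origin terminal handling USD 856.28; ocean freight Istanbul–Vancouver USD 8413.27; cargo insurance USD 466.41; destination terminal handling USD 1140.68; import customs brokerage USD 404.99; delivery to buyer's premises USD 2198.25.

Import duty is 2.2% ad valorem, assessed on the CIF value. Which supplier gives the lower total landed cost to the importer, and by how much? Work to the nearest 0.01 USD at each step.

Supplier A is cheaper by USD 1560.82

Supplier A (CFR):
CIF value = CFR price + insurance = 41968.03 + 466.41 = 42434.44
Import duty = 42434.44 × 2.2% = 933.56
Buyer bears (A): 466.41 + 1140.68 + 404.99 + 2198.25 = 4210.33
Landed cost (A) = invoice 41968.03 + 4210.33 + duty 933.56 = 47111.92
Supplier B (EXW):
CIF value = EXW price + inland to port + export clearance + origin terminal + freight + insurance = 32886.90 + 1067.05 + 271.75 + 856.28 + 8413.27 + 466.41 = 43961.66
Import duty = 43961.66 × 2.2% = 967.16
Buyer bears (B): 1067.05 + 271.75 + 856.28 + 8413.27 + 466.41 + 1140.68 + 404.99 + 2198.25 = 14818.68
Landed cost (B) = invoice 32886.90 + 14818.68 + duty 967.16 = 48672.74
Difference = |47111.92 − 48672.74| = 1560.82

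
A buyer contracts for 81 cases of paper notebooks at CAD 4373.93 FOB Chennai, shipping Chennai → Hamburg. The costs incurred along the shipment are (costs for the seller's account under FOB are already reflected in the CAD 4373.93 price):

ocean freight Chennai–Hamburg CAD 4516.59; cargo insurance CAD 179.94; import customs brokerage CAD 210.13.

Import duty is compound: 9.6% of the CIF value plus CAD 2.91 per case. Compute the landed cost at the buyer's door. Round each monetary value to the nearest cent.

Total landed cost: CAD 10387.06

FOB: the seller bears costs until goods are on board at the origin port; the buyer bears freight, insurance and all costs thereafter.
CIF value = FOB price + freight + insurance = 4373.93 + 4516.59 + 179.94 = 9070.46
Ad valorem component: 9070.46 × 9.6% = 870.76
Specific component: 81 × 2.91 = 235.71
Import duty = 870.76 + 235.71 = 1106.47
Buyer bears: freight 4516.59 + insurance 179.94 + brokerage 210.13 + duty 1106.47 = 6013.13
Landed cost = invoice 4373.93 + 6013.13 = 10387.06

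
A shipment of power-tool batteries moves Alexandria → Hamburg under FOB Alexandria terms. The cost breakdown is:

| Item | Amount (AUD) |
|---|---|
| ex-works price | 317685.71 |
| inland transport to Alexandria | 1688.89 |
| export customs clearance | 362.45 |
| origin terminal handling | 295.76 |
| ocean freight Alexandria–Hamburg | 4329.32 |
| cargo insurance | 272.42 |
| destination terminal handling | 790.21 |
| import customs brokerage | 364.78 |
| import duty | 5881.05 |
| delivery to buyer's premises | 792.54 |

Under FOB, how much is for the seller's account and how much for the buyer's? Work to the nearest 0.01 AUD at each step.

FOB: the seller bears costs until goods are on board at the origin port; the buyer bears freight, insurance and all costs thereafter.
Seller's account: goods 317685.71 + inland to port 1688.89 + export clearance 362.45 + origin terminal 295.76 = 320032.81
Buyer's account: freight 4329.32 + insurance 272.42 + destination terminal 790.21 + brokerage 364.78 + duty 5881.05 + delivery 792.54 = 12430.32

Seller: AUD 320032.81; buyer: AUD 12430.32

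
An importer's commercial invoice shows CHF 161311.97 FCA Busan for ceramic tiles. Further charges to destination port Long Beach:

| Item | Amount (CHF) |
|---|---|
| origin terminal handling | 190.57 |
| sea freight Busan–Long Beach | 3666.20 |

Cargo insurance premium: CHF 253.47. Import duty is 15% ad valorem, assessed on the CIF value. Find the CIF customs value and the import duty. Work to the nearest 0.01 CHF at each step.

CIF = FCA price + pre-shipment costs + freight + insurance
CIF = 161311.97 + 190.57 + 3666.20 + 253.47 = 165422.21
Import duty = 165422.21 × 15% = 24813.33

CIF value: CHF 165422.21; import duty: CHF 24813.33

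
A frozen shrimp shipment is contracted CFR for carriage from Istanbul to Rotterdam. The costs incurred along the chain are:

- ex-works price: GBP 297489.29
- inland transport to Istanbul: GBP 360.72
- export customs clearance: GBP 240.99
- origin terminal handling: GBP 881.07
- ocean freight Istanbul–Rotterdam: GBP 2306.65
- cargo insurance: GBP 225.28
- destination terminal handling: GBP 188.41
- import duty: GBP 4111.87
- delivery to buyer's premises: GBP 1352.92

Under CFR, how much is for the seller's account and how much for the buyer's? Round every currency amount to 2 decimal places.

Seller: GBP 301278.72; buyer: GBP 5878.48

CFR: the seller pays costs through ocean freight to the destination port, but not insurance.
Seller's account: goods 297489.29 + inland to port 360.72 + export clearance 240.99 + origin terminal 881.07 + freight 2306.65 = 301278.72
Buyer's account: insurance 225.28 + destination terminal 188.41 + duty 4111.87 + delivery 1352.92 = 5878.48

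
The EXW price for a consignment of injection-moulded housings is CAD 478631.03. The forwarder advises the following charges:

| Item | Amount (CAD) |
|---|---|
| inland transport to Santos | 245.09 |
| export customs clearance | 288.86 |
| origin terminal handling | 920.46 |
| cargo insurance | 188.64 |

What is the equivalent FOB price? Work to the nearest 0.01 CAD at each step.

Not relevant to the conversion: insurance — on the buyer under both terms; not part of either seller's price.
From EXW to FOB, the seller additionally bears: inland to port, export clearance, origin terminal.
FOB price = 478631.03 + 245.09 + 288.86 + 920.46 = 480085.44

FOB price: CAD 480085.44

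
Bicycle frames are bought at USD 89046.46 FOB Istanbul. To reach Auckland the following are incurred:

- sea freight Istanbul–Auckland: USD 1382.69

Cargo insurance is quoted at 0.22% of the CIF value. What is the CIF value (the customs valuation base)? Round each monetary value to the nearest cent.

CIF value: USD 90628.53

Let C be the CIF value. C = FOB price + freight + 0.22% × C
C − 0.22% × C = 89046.46 + 1382.69
0.9978 × C = 90429.15
C = 90429.15 / 0.9978 = 90628.53
Insurance premium = 0.22% × 90628.53 = 199.38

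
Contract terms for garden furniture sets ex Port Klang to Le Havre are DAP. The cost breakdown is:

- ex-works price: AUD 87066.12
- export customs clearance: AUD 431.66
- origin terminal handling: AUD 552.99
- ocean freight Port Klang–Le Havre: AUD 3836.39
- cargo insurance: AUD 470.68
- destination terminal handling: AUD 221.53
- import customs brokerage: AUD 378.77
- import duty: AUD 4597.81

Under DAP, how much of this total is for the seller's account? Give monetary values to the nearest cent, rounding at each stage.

DAP: the seller bears all costs to the named destination except import duty and clearance.
Seller's account: goods 87066.12 + export clearance 431.66 + origin terminal 552.99 + freight 3836.39 + insurance 470.68 + destination terminal 221.53 = 92579.37
Buyer's account: brokerage 378.77 + duty 4597.81 = 4976.58

Seller's account: AUD 92579.37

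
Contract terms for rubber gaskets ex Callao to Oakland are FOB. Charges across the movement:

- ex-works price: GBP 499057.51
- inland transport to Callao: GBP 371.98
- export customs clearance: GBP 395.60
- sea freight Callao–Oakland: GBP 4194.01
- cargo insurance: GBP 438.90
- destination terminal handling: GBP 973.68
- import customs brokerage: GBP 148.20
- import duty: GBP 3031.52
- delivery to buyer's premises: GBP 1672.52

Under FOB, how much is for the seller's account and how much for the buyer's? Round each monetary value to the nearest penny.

FOB: the seller bears costs until goods are on board at the origin port; the buyer bears freight, insurance and all costs thereafter.
Seller's account: goods 499057.51 + inland to port 371.98 + export clearance 395.60 = 499825.09
Buyer's account: freight 4194.01 + insurance 438.90 + destination terminal 973.68 + brokerage 148.20 + duty 3031.52 + delivery 1672.52 = 10458.83

Seller: GBP 499825.09; buyer: GBP 10458.83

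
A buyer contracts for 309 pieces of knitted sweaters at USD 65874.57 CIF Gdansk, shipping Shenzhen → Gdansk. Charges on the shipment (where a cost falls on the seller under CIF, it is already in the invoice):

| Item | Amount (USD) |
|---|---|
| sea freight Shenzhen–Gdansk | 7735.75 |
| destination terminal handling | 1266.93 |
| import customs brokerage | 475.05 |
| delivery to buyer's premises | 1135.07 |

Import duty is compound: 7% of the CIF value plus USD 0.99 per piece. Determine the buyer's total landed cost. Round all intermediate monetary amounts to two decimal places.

Total landed cost: USD 73668.75

CIF: the seller pays costs through ocean freight and marine insurance to the destination port.
Already in the invoice (seller's account under CIF): freight — exclude.
The CIF price already equals the CIF value: 65874.57
Ad valorem component: 65874.57 × 7% = 4611.22
Specific component: 309 × 0.99 = 305.91
Import duty = 4611.22 + 305.91 = 4917.13
Buyer bears: destination terminal 1266.93 + brokerage 475.05 + delivery 1135.07 + duty 4917.13 = 7794.18
Landed cost = invoice 65874.57 + 7794.18 = 73668.75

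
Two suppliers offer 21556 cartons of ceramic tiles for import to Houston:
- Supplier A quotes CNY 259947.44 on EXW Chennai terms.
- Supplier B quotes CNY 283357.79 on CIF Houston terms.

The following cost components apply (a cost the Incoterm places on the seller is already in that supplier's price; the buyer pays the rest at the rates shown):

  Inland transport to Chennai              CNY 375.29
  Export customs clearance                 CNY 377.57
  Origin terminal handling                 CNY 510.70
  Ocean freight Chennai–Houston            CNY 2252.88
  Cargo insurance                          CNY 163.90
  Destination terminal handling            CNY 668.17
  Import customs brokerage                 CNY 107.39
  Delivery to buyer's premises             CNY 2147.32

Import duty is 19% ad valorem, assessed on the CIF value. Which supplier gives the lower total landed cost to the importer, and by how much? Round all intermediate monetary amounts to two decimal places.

Supplier A (EXW):
CIF value = EXW price + inland to port + export clearance + origin terminal + freight + insurance = 259947.44 + 375.29 + 377.57 + 510.70 + 2252.88 + 163.90 = 263627.78
Import duty = 263627.78 × 19% = 50089.28
Buyer bears (A): 375.29 + 377.57 + 510.70 + 2252.88 + 163.90 + 668.17 + 107.39 + 2147.32 = 6603.22
Landed cost (A) = invoice 259947.44 + 6603.22 + duty 50089.28 = 316639.94
Supplier B (CIF):
The CIF price already equals the CIF value: 283357.79
Import duty = 283357.79 × 19% = 53837.98
Buyer bears (B): 668.17 + 107.39 + 2147.32 = 2922.88
Landed cost (B) = invoice 283357.79 + 2922.88 + duty 53837.98 = 340118.65
Difference = |316639.94 − 340118.65| = 23478.71

Supplier A is cheaper by CNY 23478.71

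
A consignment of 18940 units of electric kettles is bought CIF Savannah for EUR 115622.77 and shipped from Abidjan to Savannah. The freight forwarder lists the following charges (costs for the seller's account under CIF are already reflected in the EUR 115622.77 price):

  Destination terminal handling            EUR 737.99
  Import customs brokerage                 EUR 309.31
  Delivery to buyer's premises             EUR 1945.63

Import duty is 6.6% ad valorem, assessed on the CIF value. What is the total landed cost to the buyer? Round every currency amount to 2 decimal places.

Total landed cost: EUR 126246.80

CIF: the seller pays costs through ocean freight and marine insurance to the destination port.
The CIF price already equals the CIF value: 115622.77
Import duty = 115622.77 × 6.6% = 7631.10
Buyer bears: destination terminal 737.99 + brokerage 309.31 + delivery 1945.63 + duty 7631.10 = 10624.03
Landed cost = invoice 115622.77 + 10624.03 = 126246.80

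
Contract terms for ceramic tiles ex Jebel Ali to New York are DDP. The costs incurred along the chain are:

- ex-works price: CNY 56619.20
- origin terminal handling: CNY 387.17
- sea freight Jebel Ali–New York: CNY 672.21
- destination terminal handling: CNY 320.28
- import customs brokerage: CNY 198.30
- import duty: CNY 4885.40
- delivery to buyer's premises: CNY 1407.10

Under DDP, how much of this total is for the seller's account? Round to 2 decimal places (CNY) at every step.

DDP: the seller bears all costs including import duty.
Seller's account: goods 56619.20 + origin terminal 387.17 + freight 672.21 + destination terminal 320.28 + brokerage 198.30 + duty 4885.40 + delivery 1407.10 = 64489.66
Buyer's account: 0.00

Seller's account: CNY 64489.66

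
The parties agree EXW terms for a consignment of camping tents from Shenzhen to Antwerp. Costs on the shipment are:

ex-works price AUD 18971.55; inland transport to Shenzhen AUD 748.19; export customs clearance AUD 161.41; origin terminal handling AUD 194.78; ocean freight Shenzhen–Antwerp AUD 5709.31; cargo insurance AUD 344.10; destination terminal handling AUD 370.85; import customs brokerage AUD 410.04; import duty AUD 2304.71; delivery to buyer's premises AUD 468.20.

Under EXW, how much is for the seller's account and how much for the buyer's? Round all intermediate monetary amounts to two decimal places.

EXW: the seller makes goods available at their premises; the buyer bears all onward costs.
Seller's account: goods 18971.55 = 18971.55
Buyer's account: inland to port 748.19 + export clearance 161.41 + origin terminal 194.78 + freight 5709.31 + insurance 344.10 + destination terminal 370.85 + brokerage 410.04 + duty 2304.71 + delivery 468.20 = 10711.59

Seller: AUD 18971.55; buyer: AUD 10711.59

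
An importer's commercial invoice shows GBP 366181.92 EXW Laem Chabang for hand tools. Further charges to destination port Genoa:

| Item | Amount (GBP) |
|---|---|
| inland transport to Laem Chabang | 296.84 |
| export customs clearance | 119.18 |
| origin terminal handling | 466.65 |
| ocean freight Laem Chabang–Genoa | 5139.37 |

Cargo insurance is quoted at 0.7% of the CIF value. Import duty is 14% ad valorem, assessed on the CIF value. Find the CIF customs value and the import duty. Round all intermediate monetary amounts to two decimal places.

CIF value: GBP 374827.75; import duty: GBP 52475.89

Let C be the CIF value. C = EXW price + pre-shipment costs + freight + 0.7% × C
C − 0.7% × C = 366181.92 + 296.84 + 119.18 + 466.65 + 5139.37
0.993 × C = 372203.96
C = 372203.96 / 0.993 = 374827.75
Insurance premium = 0.7% × 374827.75 = 2623.79
Import duty = 374827.75 × 14% = 52475.89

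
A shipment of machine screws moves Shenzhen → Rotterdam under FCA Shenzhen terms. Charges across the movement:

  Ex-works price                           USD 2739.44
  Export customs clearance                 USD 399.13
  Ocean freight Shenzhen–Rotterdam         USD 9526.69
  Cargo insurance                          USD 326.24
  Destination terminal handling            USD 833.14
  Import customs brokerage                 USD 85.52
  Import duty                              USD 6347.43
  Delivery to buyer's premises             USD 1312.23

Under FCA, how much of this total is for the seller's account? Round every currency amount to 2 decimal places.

FCA: the seller delivers export-cleared goods to the carrier; the buyer bears costs from that point.
Seller's account: goods 2739.44 + export clearance 399.13 = 3138.57
Buyer's account: freight 9526.69 + insurance 326.24 + destination terminal 833.14 + brokerage 85.52 + duty 6347.43 + delivery 1312.23 = 18431.25

Seller's account: USD 3138.57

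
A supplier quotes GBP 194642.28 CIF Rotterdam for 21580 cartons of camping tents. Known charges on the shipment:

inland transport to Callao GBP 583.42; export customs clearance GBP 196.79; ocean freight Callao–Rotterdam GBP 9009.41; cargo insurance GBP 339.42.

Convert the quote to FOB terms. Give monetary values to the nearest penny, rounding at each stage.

Not relevant to the conversion: inland to port, export clearance — on the seller under both CIF and FOB; already in the CIF price and stays in the FOB price.
From CIF to FOB, the seller no longer bears: freight, insurance.
FOB price = 194642.28 − 9009.41 − 339.42 = 185293.45

FOB price: GBP 185293.45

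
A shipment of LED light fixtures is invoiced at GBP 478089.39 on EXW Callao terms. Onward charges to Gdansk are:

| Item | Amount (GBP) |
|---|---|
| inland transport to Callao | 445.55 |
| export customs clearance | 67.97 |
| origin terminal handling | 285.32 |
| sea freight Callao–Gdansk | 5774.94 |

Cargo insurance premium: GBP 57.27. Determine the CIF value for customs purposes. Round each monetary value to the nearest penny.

CIF = EXW price + pre-shipment costs + freight + insurance
CIF = 478089.39 + 445.55 + 67.97 + 285.32 + 5774.94 + 57.27 = 484720.44

CIF value: GBP 484720.44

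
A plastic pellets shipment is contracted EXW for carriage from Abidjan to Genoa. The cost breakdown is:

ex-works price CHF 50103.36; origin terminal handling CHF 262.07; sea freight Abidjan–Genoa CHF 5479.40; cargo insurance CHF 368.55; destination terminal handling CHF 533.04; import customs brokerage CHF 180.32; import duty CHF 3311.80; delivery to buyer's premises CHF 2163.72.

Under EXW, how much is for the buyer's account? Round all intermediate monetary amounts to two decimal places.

EXW: the seller makes goods available at their premises; the buyer bears all onward costs.
Seller's account: goods 50103.36 = 50103.36
Buyer's account: origin terminal 262.07 + freight 5479.40 + insurance 368.55 + destination terminal 533.04 + brokerage 180.32 + duty 3311.80 + delivery 2163.72 = 12298.90

Buyer's account: CHF 12298.90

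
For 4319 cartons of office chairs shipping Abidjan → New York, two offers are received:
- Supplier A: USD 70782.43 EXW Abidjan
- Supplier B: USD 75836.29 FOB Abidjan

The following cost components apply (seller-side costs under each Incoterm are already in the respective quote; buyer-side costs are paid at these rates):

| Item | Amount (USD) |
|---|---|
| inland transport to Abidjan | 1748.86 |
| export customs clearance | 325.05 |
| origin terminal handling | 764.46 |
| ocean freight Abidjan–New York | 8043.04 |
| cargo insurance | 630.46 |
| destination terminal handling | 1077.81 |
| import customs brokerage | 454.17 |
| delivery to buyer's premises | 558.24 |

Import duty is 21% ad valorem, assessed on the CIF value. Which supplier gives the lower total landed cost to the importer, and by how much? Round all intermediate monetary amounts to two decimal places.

Supplier A (EXW):
CIF value = EXW price + inland to port + export clearance + origin terminal + freight + insurance = 70782.43 + 1748.86 + 325.05 + 764.46 + 8043.04 + 630.46 = 82294.30
Import duty = 82294.30 × 21% = 17281.80
Buyer bears (A): 1748.86 + 325.05 + 764.46 + 8043.04 + 630.46 + 1077.81 + 454.17 + 558.24 = 13602.09
Landed cost (A) = invoice 70782.43 + 13602.09 + duty 17281.80 = 101666.32
Supplier B (FOB):
CIF value = FOB price + freight + insurance = 75836.29 + 8043.04 + 630.46 = 84509.79
Import duty = 84509.79 × 21% = 17747.06
Buyer bears (B): 8043.04 + 630.46 + 1077.81 + 454.17 + 558.24 = 10763.72
Landed cost (B) = invoice 75836.29 + 10763.72 + duty 17747.06 = 104347.07
Difference = |101666.32 − 104347.07| = 2680.75

Supplier A is cheaper by USD 2680.75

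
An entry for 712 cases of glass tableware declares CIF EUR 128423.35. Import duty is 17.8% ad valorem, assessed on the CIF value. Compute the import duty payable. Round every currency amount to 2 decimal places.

Import duty: EUR 22859.36

Import duty = 128423.35 × 17.8% = 22859.36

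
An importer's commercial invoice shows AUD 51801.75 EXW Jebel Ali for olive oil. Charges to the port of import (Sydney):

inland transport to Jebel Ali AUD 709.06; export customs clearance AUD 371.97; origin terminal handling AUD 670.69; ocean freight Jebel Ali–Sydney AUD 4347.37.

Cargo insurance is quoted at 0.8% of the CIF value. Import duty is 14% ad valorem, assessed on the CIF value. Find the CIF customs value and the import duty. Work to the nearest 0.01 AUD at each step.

Let C be the CIF value. C = EXW price + pre-shipment costs + freight + 0.8% × C
C − 0.8% × C = 51801.75 + 709.06 + 371.97 + 670.69 + 4347.37
0.992 × C = 57900.84
C = 57900.84 / 0.992 = 58367.78
Insurance premium = 0.8% × 58367.78 = 466.94
Import duty = 58367.78 × 14% = 8171.49

CIF value: AUD 58367.78; import duty: AUD 8171.49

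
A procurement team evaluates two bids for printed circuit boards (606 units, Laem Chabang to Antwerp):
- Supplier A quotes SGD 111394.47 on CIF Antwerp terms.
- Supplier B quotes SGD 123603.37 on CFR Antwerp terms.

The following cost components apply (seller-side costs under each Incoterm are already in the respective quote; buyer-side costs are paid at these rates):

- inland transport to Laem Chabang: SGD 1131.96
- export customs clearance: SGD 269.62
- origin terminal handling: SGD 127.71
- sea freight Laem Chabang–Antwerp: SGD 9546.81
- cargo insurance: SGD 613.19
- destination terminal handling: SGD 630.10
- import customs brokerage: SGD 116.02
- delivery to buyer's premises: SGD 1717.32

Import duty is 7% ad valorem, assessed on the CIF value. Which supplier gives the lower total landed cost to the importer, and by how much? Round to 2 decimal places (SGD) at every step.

Supplier A (CIF):
The CIF price already equals the CIF value: 111394.47
Import duty = 111394.47 × 7% = 7797.61
Buyer bears (A): 630.10 + 116.02 + 1717.32 = 2463.44
Landed cost (A) = invoice 111394.47 + 2463.44 + duty 7797.61 = 121655.52
Supplier B (CFR):
CIF value = CFR price + insurance = 123603.37 + 613.19 = 124216.56
Import duty = 124216.56 × 7% = 8695.16
Buyer bears (B): 613.19 + 630.10 + 116.02 + 1717.32 = 3076.63
Landed cost (B) = invoice 123603.37 + 3076.63 + duty 8695.16 = 135375.16
Difference = |121655.52 − 135375.16| = 13719.64

Supplier A is cheaper by SGD 13719.64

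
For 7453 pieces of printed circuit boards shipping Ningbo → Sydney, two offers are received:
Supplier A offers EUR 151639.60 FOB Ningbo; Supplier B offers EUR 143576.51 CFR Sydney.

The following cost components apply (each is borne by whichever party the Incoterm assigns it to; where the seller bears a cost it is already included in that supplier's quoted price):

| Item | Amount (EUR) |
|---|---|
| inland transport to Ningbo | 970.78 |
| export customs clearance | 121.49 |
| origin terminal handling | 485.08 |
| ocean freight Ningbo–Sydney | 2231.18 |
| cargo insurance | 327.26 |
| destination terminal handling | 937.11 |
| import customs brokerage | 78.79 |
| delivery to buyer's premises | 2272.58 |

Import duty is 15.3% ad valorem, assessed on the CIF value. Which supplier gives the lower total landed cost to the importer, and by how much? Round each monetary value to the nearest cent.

Supplier B is cheaper by EUR 11869.29

Supplier A (FOB):
CIF value = FOB price + freight + insurance = 151639.60 + 2231.18 + 327.26 = 154198.04
Import duty = 154198.04 × 15.3% = 23592.30
Buyer bears (A): 2231.18 + 327.26 + 937.11 + 78.79 + 2272.58 = 5846.92
Landed cost (A) = invoice 151639.60 + 5846.92 + duty 23592.30 = 181078.82
Supplier B (CFR):
CIF value = CFR price + insurance = 143576.51 + 327.26 = 143903.77
Import duty = 143903.77 × 15.3% = 22017.28
Buyer bears (B): 327.26 + 937.11 + 78.79 + 2272.58 = 3615.74
Landed cost (B) = invoice 143576.51 + 3615.74 + duty 22017.28 = 169209.53
Difference = |181078.82 − 169209.53| = 11869.29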